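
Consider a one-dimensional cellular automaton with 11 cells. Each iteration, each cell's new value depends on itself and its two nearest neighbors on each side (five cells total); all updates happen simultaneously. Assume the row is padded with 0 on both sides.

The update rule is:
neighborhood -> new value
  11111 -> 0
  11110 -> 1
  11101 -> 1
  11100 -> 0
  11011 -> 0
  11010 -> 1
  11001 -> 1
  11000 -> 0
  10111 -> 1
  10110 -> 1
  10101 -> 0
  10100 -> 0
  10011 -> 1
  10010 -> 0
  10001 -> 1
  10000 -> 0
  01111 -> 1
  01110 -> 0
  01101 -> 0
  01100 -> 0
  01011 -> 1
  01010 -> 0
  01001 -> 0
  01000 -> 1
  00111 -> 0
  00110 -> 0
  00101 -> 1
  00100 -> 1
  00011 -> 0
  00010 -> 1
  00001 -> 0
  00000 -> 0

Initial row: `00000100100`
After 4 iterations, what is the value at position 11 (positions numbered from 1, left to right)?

00001100110
00000011000
00000000000
00000000000
position 11 holds 0

0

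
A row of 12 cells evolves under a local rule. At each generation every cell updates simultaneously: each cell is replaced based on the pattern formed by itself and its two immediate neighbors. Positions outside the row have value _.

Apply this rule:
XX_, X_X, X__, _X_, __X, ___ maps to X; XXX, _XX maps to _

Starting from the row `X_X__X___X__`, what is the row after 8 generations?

___________X

generation 1: XXXXXXXXXXXX
generation 2: ___________X
generation 3: XXXXXXXXXXXX  (repeats generation 1; period 2)
generation 8: ___________X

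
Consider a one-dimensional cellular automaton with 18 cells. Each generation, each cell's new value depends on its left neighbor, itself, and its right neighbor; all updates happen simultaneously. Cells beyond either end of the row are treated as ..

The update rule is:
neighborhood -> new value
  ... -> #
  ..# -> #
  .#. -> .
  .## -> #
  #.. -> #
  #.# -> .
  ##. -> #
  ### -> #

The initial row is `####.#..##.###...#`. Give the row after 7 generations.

##########.#######

generation 1: ####..####.######.
generation 2: ##########.#######
generation 3: ##########.#######  (fixed point — unchanged through generation 7)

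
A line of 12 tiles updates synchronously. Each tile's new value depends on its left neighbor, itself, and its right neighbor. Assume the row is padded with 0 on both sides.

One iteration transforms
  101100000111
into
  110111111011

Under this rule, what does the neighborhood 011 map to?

0

At position 2 the neighborhood is 011; the next row has 0 there.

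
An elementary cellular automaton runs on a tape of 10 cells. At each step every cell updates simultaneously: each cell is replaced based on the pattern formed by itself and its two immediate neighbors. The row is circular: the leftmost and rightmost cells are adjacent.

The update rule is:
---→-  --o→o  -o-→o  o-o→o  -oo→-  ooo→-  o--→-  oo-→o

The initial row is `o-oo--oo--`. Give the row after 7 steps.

o---o-o-o-

oo-o-o-o-o
-oooooooo-
o-------o-
o------ooo
o-----o---
o----oo--o
o---o-o-o-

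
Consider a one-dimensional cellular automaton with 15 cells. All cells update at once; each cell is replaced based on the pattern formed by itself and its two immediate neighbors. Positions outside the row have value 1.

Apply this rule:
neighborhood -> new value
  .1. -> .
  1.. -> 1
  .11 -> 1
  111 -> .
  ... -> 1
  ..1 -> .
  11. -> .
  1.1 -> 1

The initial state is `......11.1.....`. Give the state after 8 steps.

step 1: 11111.1.1.1111.
step 2: .....1.1.11...1
step 3: 1111..1.11.11.1
step 4: ....1..11.11.11
step 5: 111..1.1.11.11.
step 6: ...1..1.11.11.1
step 7: 11..1..11.11.11
step 8: ..1..1.1.11.11.

..1..1.1.11.11.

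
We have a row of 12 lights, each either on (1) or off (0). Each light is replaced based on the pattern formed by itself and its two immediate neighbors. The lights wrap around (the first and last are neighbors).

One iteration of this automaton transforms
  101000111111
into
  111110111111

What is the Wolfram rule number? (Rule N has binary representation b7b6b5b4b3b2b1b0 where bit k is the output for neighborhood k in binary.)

position 7: 111 → 1  (bit 7 = 1)
position 0: 110 → 1  (bit 6 = 1)
position 1: 101 → 1  (bit 5 = 1)
position 3: 100 → 1  (bit 4 = 1)
position 6: 011 → 1  (bit 3 = 1)
position 2: 010 → 1  (bit 2 = 1)
position 5: 001 → 0  (bit 1 = 0)
position 4: 000 → 1  (bit 0 = 1)
bits b7..b0 = 11111101 = 253

253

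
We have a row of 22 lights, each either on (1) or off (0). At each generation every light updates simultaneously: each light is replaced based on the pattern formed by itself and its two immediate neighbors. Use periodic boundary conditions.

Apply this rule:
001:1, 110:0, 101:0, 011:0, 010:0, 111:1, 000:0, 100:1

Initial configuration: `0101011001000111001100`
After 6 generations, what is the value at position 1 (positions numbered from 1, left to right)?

1000000110101010110010
0100001000000000001100
1010010100000000010010
0001100010000000101100
0010010101000001000010
0101100000100010100101
position 1 holds 0

0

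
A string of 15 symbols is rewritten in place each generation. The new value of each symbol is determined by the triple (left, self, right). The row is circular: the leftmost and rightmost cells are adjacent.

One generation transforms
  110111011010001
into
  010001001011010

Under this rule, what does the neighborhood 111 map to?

At position 0 the neighborhood is 111; the next row has 0 there.

0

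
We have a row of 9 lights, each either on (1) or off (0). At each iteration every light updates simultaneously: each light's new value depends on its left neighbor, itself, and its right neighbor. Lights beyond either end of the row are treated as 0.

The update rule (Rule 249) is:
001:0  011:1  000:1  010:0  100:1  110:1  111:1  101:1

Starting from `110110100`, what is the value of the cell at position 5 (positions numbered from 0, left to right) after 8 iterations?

iteration 1: 111111011
iteration 2: 111111111
iteration 3: 111111111  (fixed point — unchanged through iteration 8)
position 5 holds 1

1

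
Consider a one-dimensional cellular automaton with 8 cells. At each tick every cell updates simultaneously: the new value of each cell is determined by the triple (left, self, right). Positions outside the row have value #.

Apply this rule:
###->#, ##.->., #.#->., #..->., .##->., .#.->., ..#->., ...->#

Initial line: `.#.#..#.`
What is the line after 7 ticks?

.#....#.

tick 1: ........
tick 2: .######.
tick 3: ..####..
tick 4: ...##...
tick 5: .#....#.
tick 6: ...##...  (repeats tick 4; period 2)
tick 7: .#....#.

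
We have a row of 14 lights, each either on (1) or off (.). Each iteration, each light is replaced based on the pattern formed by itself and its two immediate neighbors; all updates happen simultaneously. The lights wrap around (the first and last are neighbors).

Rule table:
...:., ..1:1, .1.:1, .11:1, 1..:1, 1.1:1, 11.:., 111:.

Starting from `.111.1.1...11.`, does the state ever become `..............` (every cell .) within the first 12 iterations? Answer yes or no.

no

11..11111.11.1
..111....11.11
111..1..11.11.
1..111111.11.1
.111.....11.11
11..1...11.11.
1.1111.11.11.1
.11...11.11.11
11.1.11.11.11.
1.1111.11.11.1  (repeats iteration 7; period 3)
iteration 12: 11.1.11.11.11.
iteration 12 is 11.1.11.11.11., still not uniform .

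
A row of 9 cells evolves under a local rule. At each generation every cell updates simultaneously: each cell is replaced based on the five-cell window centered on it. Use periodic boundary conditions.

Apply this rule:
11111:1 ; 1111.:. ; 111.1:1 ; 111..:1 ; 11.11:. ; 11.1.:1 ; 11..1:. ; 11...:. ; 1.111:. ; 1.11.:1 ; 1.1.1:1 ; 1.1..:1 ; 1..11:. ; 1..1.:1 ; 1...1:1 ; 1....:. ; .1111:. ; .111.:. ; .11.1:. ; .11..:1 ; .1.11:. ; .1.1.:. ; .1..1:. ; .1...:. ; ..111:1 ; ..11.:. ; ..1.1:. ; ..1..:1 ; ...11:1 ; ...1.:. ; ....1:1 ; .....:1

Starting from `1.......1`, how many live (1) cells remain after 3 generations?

1..11111.
1..1.1.11
1.1..1...
count of 1: 3

3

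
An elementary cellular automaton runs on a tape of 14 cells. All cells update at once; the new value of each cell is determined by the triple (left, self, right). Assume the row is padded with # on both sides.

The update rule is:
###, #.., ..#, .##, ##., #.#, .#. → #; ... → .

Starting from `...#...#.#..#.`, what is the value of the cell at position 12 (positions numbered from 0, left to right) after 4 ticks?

#.###.########
##############
##############  (fixed point — unchanged through tick 4)
position 12 holds #

#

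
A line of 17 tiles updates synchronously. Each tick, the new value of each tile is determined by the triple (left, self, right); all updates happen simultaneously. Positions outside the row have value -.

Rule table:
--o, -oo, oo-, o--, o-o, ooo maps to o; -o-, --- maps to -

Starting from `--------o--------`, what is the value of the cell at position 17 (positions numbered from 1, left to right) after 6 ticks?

-

-------o-o-------
------o-o-o------
-----o-o-o-o-----
----o-o-o-o-o----
---o-o-o-o-o-o---
--o-o-o-o-o-o-o--
position 17 holds -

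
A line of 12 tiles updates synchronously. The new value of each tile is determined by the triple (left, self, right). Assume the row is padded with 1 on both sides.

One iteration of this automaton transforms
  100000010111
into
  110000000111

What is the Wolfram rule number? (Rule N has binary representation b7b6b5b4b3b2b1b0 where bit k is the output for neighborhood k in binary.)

position 10: 111 → 1  (bit 7 = 1)
position 0: 110 → 1  (bit 6 = 1)
position 8: 101 → 0  (bit 5 = 0)
position 1: 100 → 1  (bit 4 = 1)
position 9: 011 → 1  (bit 3 = 1)
position 7: 010 → 0  (bit 2 = 0)
position 6: 001 → 0  (bit 1 = 0)
position 2: 000 → 0  (bit 0 = 0)
bits b7..b0 = 11011000 = 216

216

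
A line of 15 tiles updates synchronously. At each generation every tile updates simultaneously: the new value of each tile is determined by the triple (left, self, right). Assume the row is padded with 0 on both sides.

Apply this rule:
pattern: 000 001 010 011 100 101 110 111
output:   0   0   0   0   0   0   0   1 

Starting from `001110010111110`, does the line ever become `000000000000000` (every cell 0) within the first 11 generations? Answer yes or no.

000100000011100
000000000001000
000000000000000
all cells are 0 at generation 3

yes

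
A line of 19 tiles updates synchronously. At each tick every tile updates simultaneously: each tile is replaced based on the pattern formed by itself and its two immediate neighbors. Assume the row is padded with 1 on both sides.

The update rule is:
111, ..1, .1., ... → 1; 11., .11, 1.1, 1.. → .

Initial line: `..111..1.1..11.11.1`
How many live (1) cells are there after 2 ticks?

.1.1..11.1.1.......
.1.1.1...1.1.111111
count of 1: 11

11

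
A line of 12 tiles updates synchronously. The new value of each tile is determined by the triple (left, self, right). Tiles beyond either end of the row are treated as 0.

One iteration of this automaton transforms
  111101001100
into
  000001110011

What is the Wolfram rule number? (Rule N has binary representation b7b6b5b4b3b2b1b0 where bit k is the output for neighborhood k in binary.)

23

position 1: 111 → 0  (bit 7 = 0)
position 3: 110 → 0  (bit 6 = 0)
position 4: 101 → 0  (bit 5 = 0)
position 6: 100 → 1  (bit 4 = 1)
position 0: 011 → 0  (bit 3 = 0)
position 5: 010 → 1  (bit 2 = 1)
position 7: 001 → 1  (bit 1 = 1)
position 11: 000 → 1  (bit 0 = 1)
bits b7..b0 = 00010111 = 23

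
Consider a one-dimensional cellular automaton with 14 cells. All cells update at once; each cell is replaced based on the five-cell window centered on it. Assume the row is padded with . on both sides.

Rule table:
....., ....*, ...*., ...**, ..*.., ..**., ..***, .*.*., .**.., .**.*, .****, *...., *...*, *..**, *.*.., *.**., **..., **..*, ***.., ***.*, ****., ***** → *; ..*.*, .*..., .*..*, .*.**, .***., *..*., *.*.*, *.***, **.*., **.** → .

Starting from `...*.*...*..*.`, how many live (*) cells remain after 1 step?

9

***.**.***..*.
count of *: 9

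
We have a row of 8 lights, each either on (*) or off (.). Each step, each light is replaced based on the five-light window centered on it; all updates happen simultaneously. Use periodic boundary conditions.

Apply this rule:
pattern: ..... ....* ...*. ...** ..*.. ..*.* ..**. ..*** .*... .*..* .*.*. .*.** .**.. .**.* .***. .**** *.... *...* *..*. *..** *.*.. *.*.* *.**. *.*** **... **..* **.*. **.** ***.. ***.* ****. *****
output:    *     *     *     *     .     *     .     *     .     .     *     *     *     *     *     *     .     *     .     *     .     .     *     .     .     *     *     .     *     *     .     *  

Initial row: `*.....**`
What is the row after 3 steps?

.****.*.

*..*****
*******.
.****.*.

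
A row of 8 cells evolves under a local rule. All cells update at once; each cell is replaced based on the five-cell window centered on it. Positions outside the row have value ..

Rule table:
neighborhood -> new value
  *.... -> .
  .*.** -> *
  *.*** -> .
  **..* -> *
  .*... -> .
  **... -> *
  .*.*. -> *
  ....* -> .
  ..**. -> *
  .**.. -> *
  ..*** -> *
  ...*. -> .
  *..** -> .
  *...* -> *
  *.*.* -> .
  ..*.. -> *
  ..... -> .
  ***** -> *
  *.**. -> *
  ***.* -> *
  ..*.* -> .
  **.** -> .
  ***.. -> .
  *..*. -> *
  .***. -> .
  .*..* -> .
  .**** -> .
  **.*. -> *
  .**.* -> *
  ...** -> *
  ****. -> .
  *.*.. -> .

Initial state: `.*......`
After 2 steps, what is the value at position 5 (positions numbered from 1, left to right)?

.

.*......  (fixed point — unchanged through step 2)
position 5 holds .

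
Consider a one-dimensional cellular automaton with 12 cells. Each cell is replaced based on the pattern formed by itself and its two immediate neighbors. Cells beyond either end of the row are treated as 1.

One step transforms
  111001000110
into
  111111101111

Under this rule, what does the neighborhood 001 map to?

At position 4 the neighborhood is 001; the next row has 1 there.

1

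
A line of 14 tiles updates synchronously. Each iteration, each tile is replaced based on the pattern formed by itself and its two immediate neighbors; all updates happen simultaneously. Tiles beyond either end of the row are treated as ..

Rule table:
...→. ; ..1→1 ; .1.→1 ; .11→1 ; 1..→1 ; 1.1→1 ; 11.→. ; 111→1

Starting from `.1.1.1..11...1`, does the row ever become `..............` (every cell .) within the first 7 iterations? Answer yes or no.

111111111.1.11
11111111.1111.
1111111.1111.1
111111.1111.11
11111.1111.11.
1111.1111.11.1
111.1111.11.11
iteration 7 is 111.1111.11.11, still not uniform .

no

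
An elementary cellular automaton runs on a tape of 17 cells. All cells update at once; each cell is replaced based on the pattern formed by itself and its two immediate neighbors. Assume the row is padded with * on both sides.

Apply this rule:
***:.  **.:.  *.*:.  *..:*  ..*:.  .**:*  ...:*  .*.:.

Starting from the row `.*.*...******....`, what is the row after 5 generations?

......**.*.....*.

....**.*.....***.
***.*...****.*...
.....**.*.....**.
****.*...****.*..
......**.*.....*.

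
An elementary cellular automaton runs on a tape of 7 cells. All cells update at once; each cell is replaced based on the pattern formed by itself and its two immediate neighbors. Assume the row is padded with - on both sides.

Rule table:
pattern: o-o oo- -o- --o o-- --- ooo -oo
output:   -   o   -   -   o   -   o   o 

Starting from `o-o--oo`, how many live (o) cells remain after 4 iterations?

---o-oo
-----oo
-----oo  (fixed point — unchanged through iteration 4)
count of o: 2

2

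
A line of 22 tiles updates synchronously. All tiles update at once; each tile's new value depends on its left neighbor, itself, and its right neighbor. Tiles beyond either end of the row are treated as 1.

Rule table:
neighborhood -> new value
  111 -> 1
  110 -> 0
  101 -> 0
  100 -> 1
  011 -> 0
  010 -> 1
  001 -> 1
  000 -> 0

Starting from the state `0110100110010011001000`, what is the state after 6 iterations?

0000111001111100111101
1001010110111011011000
0111010000010000000101
0010011000111000001100
1111100101010100010011
1111011101010110111101

1111011101010110111101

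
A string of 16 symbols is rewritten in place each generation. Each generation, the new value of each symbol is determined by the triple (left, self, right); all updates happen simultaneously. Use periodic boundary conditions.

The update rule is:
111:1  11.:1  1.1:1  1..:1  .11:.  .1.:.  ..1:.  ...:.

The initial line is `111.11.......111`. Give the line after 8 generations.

.....111111.11..

1111.11.......11
11111.11.......1
111111.11.......
.111111.11......
..111111.11.....
...111111.11....
....111111.11...
.....111111.11..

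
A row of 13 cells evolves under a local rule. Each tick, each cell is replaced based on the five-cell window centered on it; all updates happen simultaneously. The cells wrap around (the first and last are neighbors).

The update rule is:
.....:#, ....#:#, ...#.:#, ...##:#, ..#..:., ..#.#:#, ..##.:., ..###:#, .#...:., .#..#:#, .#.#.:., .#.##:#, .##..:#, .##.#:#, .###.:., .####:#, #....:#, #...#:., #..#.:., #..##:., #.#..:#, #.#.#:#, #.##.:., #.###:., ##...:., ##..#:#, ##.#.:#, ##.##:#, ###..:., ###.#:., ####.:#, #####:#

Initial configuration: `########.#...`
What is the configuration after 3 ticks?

#######.##..#
######.#.##.#
#####.###.##.

#####.###.##.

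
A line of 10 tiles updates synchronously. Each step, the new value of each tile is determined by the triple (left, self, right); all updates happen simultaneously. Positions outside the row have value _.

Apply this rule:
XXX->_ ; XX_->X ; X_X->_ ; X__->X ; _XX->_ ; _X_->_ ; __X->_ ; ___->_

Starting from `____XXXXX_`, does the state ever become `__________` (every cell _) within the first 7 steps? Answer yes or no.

________XX
_________X
__________
all cells are _ at step 3

yes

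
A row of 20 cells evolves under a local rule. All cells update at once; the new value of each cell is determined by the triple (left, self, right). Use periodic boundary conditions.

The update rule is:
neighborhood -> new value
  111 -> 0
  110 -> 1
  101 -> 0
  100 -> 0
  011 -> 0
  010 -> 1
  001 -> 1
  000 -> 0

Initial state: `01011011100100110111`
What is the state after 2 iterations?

01011001100101010011

01001000101101010001
01011001100101010011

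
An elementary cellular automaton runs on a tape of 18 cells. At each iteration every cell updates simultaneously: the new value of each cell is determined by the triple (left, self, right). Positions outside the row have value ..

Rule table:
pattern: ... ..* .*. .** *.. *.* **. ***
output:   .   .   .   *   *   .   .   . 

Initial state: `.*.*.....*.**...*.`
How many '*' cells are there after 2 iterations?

2

....*......*.*...*
.....*........*...
count of *: 2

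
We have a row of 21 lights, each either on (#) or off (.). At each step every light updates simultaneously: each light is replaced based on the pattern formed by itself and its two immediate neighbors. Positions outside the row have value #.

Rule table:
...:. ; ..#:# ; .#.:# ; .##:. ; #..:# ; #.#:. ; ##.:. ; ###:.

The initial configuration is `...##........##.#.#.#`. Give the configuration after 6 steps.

step 1: #.#..#......#...#.#..
step 2: ..#####....###.##.###
step 3: ##.....#..#..........
step 4: ..#...######........#
step 5: ####.#......#......#.
step 6: .....##....###....##.

.....##....###....##.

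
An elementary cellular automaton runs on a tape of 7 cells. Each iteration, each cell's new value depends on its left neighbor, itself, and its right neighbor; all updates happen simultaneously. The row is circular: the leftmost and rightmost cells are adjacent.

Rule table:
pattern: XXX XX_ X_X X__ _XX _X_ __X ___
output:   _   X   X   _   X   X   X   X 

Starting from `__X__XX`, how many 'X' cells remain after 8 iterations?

3

iteration 1: _XX_XXX
iteration 2: XXXXX_X
iteration 3: ____XXX
iteration 4: _XXXX_X
iteration 5: XX__XXX
iteration 6: _X_XX__
iteration 7: XXXXX_X  (repeats iteration 2; period 5)
iteration 8: ____XXX
count of X: 3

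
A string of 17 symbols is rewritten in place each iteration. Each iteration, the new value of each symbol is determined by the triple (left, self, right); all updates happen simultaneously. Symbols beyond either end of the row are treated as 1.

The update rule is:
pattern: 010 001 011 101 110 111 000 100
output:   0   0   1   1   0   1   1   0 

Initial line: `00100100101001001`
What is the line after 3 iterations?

11111110010111011

iteration 1: 00000000010000001
iteration 2: 01111111000111101
iteration 3: 11111110010111011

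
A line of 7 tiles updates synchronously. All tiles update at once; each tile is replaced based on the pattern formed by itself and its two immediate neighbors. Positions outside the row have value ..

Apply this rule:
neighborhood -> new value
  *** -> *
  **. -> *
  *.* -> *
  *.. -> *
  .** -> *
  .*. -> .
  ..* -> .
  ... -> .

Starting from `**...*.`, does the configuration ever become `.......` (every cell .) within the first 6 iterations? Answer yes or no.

no

***...*
****...
*****..
******.
*******
*******
iteration 6 is *******, still not uniform .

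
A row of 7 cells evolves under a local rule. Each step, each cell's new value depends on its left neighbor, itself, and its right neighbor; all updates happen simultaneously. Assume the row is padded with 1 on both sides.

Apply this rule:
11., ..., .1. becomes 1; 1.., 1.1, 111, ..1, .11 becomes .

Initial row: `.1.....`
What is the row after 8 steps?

step 1: .1.111.
step 2: .1...1.
step 3: .1.1.1.
step 4: .1.1.1.  (fixed point — unchanged through step 8)

.1.1.1.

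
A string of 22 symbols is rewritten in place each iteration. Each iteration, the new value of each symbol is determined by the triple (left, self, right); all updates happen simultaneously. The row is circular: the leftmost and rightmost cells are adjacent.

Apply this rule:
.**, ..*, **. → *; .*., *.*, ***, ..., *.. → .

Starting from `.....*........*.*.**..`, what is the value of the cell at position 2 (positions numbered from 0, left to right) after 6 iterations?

....*........*....**..
...*........*....***..
..*........*....**.*..
.*........*....***....
*........*....**.*....
........*....***.....*
position 2 holds .

.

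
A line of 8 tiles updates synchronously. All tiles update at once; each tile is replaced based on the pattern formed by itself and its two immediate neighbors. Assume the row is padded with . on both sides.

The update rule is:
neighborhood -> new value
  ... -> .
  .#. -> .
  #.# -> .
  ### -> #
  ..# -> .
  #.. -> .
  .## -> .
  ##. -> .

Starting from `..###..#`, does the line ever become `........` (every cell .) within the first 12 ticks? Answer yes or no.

tick 1: ...#....
tick 2: ........
all cells are . at tick 2

yes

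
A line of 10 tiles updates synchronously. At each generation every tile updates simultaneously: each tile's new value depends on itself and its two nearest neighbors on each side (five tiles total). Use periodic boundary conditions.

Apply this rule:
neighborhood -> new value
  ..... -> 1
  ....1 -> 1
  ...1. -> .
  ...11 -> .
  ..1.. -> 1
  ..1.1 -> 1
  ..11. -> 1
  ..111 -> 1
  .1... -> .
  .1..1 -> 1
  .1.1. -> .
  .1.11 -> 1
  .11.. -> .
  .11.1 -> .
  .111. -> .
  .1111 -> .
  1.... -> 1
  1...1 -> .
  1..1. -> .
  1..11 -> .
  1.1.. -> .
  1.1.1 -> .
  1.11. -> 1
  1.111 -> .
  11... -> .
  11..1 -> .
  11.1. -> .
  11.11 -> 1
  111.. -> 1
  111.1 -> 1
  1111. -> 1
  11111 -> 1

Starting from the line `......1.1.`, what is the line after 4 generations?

11111.1...
1.111.....
11..1.111.
1...11..11

1...11..11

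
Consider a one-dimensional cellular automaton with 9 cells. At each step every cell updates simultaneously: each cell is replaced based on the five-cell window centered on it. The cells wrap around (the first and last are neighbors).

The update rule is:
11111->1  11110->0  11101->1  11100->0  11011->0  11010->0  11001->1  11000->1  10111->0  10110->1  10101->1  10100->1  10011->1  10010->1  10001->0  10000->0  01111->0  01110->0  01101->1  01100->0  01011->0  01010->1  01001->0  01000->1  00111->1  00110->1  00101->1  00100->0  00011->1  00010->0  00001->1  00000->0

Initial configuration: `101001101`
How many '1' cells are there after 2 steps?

4

101011101
101000101
count of 1: 4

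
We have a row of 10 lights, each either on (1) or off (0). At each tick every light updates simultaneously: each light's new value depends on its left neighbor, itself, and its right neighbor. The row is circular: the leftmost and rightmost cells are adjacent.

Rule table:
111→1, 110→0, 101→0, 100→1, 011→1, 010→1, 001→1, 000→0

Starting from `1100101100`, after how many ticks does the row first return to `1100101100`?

1011101011
0011001011
1110111010
1100110010
1011101110
1011001100
1010111011
0010110011
1110101110
1100101100

10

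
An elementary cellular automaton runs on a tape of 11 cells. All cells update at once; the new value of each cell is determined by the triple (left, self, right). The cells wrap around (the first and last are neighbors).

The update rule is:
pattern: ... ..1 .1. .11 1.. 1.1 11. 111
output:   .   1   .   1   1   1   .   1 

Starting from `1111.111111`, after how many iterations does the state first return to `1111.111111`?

11

111.1111111
11.11111111
1.111111111
.1111111111
1111111111.
111111111.1
11111111.11
1111111.111
111111.1111
11111.11111
1111.111111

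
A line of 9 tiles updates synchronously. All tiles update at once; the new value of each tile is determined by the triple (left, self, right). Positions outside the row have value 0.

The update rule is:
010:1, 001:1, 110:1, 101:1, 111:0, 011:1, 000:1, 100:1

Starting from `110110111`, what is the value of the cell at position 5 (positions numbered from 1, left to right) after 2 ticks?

111111101
100000111
position 5 holds 0

0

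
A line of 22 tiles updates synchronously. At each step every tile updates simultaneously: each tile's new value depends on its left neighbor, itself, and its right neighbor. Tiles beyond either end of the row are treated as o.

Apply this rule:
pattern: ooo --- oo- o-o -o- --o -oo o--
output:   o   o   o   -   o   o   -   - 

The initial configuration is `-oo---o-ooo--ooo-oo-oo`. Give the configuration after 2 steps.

--o-ooo--oo-o-oo--o--o
-oo--oo-o-o-o--o-oo-o-

-oo--oo-o-o-o--o-oo-o-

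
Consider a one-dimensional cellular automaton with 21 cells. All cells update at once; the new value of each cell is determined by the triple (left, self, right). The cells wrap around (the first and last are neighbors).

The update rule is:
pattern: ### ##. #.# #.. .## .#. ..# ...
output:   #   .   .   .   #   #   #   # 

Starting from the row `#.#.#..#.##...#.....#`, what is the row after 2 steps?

..#.#.##.#..###.#####
.##.#.#..#.###..####.

.##.#.#..#.###..####.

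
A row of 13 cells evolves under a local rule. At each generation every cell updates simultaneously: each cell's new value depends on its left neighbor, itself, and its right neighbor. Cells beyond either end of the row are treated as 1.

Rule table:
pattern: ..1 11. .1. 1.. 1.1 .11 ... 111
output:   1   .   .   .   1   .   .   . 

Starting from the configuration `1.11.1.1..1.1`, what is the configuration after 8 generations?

.1..1.1..1.1.
1..1.1..1.1.1
..1.1..1.1.1.
.1.1..1.1.1.1
1.1..1.1.1.1.
.1..1.1.1.1.1
1..1.1.1.1.1.
..1.1.1.1.1.1

..1.1.1.1.1.1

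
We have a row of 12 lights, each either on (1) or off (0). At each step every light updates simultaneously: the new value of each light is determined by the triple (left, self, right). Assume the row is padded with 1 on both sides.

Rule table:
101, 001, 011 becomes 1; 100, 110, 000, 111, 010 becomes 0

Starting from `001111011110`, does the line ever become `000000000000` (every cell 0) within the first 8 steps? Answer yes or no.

011000110001
110001100011
000011000110
000110001101
001100011011
011000110110
110001101101
000011011011
step 8 is 000011011011, still not uniform 0

no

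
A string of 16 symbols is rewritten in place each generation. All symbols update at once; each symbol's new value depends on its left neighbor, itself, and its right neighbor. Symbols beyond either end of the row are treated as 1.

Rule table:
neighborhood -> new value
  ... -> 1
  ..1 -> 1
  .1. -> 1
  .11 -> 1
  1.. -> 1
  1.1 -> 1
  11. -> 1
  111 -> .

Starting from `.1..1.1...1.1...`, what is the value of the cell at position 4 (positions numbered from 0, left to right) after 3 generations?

1111111111111111
................
1111111111111111
position 4 holds 1

1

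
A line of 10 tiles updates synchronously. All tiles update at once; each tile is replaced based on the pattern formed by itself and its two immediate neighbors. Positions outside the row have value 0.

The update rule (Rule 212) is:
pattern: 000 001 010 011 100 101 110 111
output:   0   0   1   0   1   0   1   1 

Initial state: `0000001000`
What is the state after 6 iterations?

0000001100
0000000110
0000000011
0000000001
0000000001  (fixed point — unchanged through iteration 6)

0000000001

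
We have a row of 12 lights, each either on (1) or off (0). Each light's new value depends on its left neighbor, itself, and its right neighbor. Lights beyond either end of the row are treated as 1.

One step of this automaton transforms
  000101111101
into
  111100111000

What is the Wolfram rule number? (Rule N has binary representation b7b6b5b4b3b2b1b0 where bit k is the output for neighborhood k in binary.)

151

position 6: 111 → 1  (bit 7 = 1)
position 9: 110 → 0  (bit 6 = 0)
position 4: 101 → 0  (bit 5 = 0)
position 0: 100 → 1  (bit 4 = 1)
position 5: 011 → 0  (bit 3 = 0)
position 3: 010 → 1  (bit 2 = 1)
position 2: 001 → 1  (bit 1 = 1)
position 1: 000 → 1  (bit 0 = 1)
bits b7..b0 = 10010111 = 151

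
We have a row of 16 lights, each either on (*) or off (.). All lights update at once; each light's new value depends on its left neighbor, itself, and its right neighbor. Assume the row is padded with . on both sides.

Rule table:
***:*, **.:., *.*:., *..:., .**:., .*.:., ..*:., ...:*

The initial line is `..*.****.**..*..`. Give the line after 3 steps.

*....**..****..*

*....**........*
..**....******..
*....**..****..*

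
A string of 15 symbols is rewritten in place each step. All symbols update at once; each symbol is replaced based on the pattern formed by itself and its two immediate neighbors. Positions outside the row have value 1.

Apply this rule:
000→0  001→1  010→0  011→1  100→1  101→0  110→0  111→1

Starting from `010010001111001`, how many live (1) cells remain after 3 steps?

step 1: 001101011110111
step 2: 111000011100111
step 3: 110100111011111
count of 1: 11

11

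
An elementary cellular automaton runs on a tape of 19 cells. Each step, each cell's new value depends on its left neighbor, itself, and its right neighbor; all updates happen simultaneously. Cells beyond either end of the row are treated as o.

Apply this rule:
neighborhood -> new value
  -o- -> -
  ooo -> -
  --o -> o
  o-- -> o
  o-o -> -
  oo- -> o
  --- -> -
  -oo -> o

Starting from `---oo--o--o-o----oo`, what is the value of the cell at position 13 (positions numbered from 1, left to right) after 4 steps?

o-ooooo-oo---o--oo-
o-o---o-ooo-o-oooo-
o--o-o--o-o---o--o-
ooo---oo---o-o-oo--
position 13 holds -

-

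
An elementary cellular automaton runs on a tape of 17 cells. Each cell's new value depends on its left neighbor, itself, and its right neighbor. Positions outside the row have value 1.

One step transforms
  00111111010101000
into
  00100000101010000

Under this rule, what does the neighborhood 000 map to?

0

At position 15 the neighborhood is 000; the next row has 0 there.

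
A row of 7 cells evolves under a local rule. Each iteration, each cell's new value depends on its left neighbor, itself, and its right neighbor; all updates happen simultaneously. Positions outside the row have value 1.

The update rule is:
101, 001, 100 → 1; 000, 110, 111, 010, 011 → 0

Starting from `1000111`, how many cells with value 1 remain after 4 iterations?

0101000
1010101
0101010
1010101
count of 1: 4

4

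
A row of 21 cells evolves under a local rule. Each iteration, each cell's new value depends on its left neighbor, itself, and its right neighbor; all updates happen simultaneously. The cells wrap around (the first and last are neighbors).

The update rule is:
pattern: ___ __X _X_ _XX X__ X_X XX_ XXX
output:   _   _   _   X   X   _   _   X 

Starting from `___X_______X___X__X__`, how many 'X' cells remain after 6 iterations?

____X_______X___X__X_
_____X_______X___X__X
X_____X_______X___X__
_X_____X_______X___X_
__X_____X_______X___X
X__X_____X_______X___
count of X: 4

4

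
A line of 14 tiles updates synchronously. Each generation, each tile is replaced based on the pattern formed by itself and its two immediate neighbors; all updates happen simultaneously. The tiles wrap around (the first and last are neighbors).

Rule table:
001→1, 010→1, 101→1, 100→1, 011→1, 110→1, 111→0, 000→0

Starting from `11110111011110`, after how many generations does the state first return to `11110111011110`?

2

generation 1: 10011101110011
generation 2: 11110111011110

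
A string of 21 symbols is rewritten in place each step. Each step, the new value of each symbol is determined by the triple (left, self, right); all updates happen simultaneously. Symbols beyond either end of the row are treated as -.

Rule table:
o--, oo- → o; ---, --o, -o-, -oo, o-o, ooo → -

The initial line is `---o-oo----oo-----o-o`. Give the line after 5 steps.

----------oo----oo---

step 1: ------oo----oo-------
step 2: -------oo----oo------
step 3: --------oo----oo-----
step 4: ---------oo----oo----
step 5: ----------oo----oo---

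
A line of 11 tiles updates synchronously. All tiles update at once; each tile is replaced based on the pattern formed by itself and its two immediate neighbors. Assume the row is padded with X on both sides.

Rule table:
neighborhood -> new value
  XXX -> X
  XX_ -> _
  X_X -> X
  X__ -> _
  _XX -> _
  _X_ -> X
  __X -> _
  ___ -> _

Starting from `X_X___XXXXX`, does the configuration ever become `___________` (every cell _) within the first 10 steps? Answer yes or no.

yes

_XX____XXXX
X_______XXX
_________XX
__________X
___________
all cells are _ at step 5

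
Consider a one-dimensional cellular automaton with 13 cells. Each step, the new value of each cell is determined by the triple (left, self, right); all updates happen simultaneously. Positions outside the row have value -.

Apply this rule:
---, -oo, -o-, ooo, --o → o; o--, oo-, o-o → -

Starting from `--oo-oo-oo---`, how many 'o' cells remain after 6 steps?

8

ooo--o--o--oo
oo--oo-oo-oo-
o--oo--o--o--
o-oo--oo-oo-o
o-o--oo--o--o
o-o-oo--oo-oo
count of o: 8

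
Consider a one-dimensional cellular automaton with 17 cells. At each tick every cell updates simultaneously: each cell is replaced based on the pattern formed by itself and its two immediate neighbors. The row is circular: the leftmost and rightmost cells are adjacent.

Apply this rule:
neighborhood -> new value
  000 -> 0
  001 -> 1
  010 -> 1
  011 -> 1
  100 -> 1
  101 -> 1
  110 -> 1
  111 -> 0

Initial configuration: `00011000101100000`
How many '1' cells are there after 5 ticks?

00111101111110000
01100111000011000
11111101100111100
10000111111100111
11001100000111100
count of 1: 8

8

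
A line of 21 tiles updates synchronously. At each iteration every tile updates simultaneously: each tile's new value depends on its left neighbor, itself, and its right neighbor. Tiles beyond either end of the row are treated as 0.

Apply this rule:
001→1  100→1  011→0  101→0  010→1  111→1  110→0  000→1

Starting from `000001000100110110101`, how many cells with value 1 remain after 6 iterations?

111111111111000000101
011111111110111111101
101111111100011111001
100111111011101110111
111011110001000100010
010001101111111111111
count of 1: 16

16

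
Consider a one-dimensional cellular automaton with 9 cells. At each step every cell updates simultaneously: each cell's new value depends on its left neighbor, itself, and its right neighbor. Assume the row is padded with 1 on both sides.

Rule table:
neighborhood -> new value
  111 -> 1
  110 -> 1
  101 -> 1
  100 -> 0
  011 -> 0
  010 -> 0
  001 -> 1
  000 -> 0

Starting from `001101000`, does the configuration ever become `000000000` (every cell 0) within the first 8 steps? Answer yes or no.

010110001
101010010
110100101
111001010
111010101
111101010
111110101
111111010
step 8 is 111111010, still not uniform 0

no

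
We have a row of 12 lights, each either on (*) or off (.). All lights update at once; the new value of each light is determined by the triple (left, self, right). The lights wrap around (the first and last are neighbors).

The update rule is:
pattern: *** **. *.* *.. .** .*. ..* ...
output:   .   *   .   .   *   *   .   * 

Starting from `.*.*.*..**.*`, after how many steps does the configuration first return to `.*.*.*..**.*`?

1

.*.*.*..**.*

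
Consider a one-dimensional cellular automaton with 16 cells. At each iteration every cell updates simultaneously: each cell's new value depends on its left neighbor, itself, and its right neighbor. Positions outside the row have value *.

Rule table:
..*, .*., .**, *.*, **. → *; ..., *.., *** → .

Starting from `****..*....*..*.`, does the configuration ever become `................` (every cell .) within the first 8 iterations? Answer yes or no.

...*.**...**.***
..*****..*****..
.**...*.**...*.*
***..*****..****
..*.**...*.**...
.*****..*****..*
**...*.**...*.**
.*..*****..****.
iteration 8 is .*..*****..****., still not uniform .

no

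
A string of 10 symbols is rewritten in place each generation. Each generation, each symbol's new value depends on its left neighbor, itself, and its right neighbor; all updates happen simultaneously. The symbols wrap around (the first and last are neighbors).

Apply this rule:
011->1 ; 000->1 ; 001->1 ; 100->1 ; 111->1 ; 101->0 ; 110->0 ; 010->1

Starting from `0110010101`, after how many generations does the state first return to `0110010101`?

10

generation 1: 0101110101
generation 2: 0101100101
generation 3: 0101011101
generation 4: 0101011001
generation 5: 0101010111
generation 6: 0101010110
generation 7: 1101010101
generation 8: 1001010101
generation 9: 0111010101
generation 10: 0110010101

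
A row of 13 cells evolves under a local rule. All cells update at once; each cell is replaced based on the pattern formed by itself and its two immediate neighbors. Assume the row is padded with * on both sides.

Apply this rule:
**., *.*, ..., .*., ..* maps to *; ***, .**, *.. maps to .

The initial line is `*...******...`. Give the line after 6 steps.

**...*.****..

*.**.....*.**
**.*.******..
.****.....*.*
*...*.******.
*.****.....**
**...*.****..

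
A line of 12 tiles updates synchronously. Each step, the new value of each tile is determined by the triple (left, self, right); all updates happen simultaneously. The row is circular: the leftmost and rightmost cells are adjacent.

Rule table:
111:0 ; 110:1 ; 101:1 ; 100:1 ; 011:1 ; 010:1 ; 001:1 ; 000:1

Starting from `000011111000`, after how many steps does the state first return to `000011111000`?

2

step 1: 111110001111
step 2: 000011111000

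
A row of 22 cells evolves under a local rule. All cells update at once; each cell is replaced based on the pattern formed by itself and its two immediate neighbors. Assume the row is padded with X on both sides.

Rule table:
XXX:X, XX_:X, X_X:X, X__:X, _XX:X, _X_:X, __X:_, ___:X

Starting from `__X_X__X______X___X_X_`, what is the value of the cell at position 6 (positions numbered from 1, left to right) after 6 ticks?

X_XXXX_XXXXXX_XXX_XXXX
XXXXXXXXXXXXXXXXXXXXXX
XXXXXXXXXXXXXXXXXXXXXX  (fixed point — unchanged through tick 6)
position 6 holds X

X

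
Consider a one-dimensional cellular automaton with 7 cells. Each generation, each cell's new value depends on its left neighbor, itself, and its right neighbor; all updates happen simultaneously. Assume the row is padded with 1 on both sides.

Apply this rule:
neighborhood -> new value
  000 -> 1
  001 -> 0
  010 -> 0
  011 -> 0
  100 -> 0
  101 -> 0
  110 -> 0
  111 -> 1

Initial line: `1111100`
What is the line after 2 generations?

1110010

1111000
1110010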